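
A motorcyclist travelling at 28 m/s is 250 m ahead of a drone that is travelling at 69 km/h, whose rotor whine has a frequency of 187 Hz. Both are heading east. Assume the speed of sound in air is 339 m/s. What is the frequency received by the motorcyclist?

69 km/h = 19.17 m/s.
The motorcyclist is ahead, so the drone is moving toward it while the motorcyclist is moving away from the drone.
General Doppler shift: f' = f · (v − v_o)/(v − v_s).
f' = 187 × (339 − 28)/(339 − 19.17) = 187 × 311/319.83 ≈ 182 Hz.

182 Hz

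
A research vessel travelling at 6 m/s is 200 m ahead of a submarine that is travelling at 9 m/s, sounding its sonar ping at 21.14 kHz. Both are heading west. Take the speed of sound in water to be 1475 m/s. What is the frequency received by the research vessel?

21.2 kHz

The research vessel is ahead, so the submarine is moving toward it while the research vessel is moving away from the submarine.
Both move, so f' = f · (v − v_o)/(v − v_s).
f' = 21.14 × (1475 − 6)/(1475 − 9) = 21.14 × 1469/1466 ≈ 21.2 kHz.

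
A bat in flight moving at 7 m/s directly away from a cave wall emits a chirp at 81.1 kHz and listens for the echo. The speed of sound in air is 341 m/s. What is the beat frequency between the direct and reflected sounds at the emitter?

The cave wall receives the sound from a moving source: f₁ = f₀ · v/(v + v_e) = 81.1 × 341/348 ≈ 79.47 kHz.
On the return leg the bat in flight is a moving observer: f₂ = f₁ · (v − v_e)/v = 79.47 × 334/341 ≈ 77.84 kHz.
Equivalently f₂ = f₀ · (v − v_e)/(v + v_e).
Beat against the emitted tone (with f₀ = 81100 Hz): |f₂ − f₀| = 2v_e·f₀/(v + v_e) = 2 × 7 × 81100/348 ≈ 3263 Hz.

3263 Hz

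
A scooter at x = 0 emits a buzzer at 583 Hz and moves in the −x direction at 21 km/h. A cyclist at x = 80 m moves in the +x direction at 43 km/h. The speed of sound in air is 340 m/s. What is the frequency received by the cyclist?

21 km/h = 5.833 m/s; 43 km/h = 11.94 m/s.
The observer lies on the +x side, so the source is heading away from the observer and the observer is heading away from the source.
Both move, so f' = f · (v − v_o)/(v + v_s).
f' = 583 × (340 − 11.94)/(340 + 5.833) = 583 × 328.06/345.83 ≈ 553 Hz.

553 Hz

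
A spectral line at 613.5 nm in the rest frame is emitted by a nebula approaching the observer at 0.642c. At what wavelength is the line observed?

286.5 nm

Relativistic Doppler for wavelength: λ' = λ₀ · √((1 − β)/(1 + β)).
λ' = 613.5 × √(0.3580/1.6420) = 613.5 × 0.46693 ≈ 286.5 nm.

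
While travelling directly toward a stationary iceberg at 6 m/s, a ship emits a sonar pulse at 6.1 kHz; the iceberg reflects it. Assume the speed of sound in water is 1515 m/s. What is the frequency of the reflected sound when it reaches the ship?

The iceberg receives the sound from a moving source: f₁ = f₀ · v/(v − v_e) = 6.1 × 1515/1509 ≈ 6.12 kHz.
On the return leg the ship is a moving observer: f₂ = f₁ · (v + v_e)/v = 6.12 × 1521/1515 ≈ 6.15 kHz.

6.15 kHz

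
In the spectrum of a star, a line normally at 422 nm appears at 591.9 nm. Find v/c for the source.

λ'/λ₀ = 1.4026 > 1 (redshift), so the source is receding.
λ'/λ₀ = √((1 + β)/(1 − β)) for a receding source ⇒ β = (r² − 1)/(r² + 1) with r = λ'/λ₀.
β = (1.9673 − 1)/(1.9673 + 1) ≈ 0.326.

0.326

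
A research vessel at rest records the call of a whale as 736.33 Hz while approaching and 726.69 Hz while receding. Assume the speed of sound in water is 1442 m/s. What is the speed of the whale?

9.5 m/s

f₁/f₂ = (v + v_s)/(v − v_s), so v_s = v · (f₁ − f₂)/(f₁ + f₂).
v_s = 1442 × (736.33 − 726.69)/(736.33 + 726.69) = 1442 × 9.64/1463.02 ≈ 9.5 m/s.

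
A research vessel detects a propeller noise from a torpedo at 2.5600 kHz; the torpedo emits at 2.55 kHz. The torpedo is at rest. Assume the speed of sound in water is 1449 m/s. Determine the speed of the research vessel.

f' > f, so the research vessel is approaching.
f' = f · (v + v_o)/v ⇒ v_o = v · |f'/f − 1|.
v_o = 1449 × |2.5600/2.55 − 1| = 1449 × 0.003922 ≈ 5.7 m/s.

5.7 m/s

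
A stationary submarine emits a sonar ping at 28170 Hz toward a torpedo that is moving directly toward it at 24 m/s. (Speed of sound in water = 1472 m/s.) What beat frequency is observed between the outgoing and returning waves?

The torpedo first receives the wave as a moving observer: f₁ = f₀ · (v + u)/v = 28170 × (1472 + 24)/1472 ≈ 28629 Hz.
The reflection then acts as a moving source: f₂ = f₁ · v/(v − u) ≈ 29104 Hz.
Beat frequency: |f₂ − f₀| = 2u·f₀/(v − u) = 2 × 24 × 28170/1448 ≈ 934 Hz.

934 Hz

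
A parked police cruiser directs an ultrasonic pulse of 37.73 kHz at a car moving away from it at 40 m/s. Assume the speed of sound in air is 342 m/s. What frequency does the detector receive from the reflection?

The car first receives the wave as a moving observer: f₁ = f₀ · (v − u)/v = 37.73 × (342 − 40)/342 ≈ 33.3 kHz.
The reflection then acts as a moving source: f₂ = f₁ · v/(v + u) ≈ 29.8 kHz.

29.8 kHz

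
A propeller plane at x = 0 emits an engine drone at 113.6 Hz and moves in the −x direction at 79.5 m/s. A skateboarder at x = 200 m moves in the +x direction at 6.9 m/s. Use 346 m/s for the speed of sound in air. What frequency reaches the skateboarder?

91 Hz

The observer lies on the +x side, so the source is heading away from the observer and the observer is heading away from the source.
With source receding and observer receding, f' = f · (v − v_o)/(v + v_s).
f' = 113.6 × (346 − 6.9)/(346 + 79.5) = 113.6 × 339.1/425.5 ≈ 91 Hz.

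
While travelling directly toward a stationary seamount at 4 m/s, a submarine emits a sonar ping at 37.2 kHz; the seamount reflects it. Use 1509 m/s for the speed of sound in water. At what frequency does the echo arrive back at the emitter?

37.4 kHz

The seamount receives the sound from a moving source: f₁ = f₀ · v/(v − v_e) = 37.2 × 1509/1505 ≈ 37.3 kHz.
On the return leg the submarine is a moving observer: f₂ = f₁ · (v + v_e)/v = 37.3 × 1513/1509 ≈ 37.4 kHz.
Equivalently f₂ = f₀ · (v + v_e)/(v − v_e).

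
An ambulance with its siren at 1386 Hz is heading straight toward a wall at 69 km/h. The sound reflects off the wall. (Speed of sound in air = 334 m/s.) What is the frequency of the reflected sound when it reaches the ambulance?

69 km/h = 19.17 m/s.
The wall receives the sound from a moving source: f₁ = f₀ · v/(v − v_e) = 1386 × 334/314.83 ≈ 1470 Hz.
On the return leg the ambulance is a moving observer: f₂ = f₁ · (v + v_e)/v = 1470 × 353.17/334 ≈ 1555 Hz.

1555 Hz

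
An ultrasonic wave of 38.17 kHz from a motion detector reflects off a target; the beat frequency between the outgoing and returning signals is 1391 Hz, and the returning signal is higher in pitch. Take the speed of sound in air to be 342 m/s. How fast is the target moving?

Double Doppler shift off a moving reflector: f₂ = f₀ · (v + u)/(v − u) (u > 0 toward emitter).
Returning signal is higher, so f₂ = f₀ + Δf = 38170 + 1391 = 39561 Hz.
Rearranging, u = v · (f₂ − f₀)/(f₂ + f₀) = 342 × 1391/77731 ≈ 6.1 m/s.
So the target is moving at 6.1 m/s toward the emitter.

6.1 m/s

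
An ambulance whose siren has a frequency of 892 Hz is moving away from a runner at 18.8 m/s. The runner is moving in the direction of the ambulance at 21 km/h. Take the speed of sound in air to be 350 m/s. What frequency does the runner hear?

861 Hz

21 km/h = 5.833 m/s.
General Doppler shift: f' = f · (v + v_o)/(v + v_s).
f' = 892 × (350 + 5.833)/(350 + 18.8) = 892 × 355.83/368.8 ≈ 861 Hz.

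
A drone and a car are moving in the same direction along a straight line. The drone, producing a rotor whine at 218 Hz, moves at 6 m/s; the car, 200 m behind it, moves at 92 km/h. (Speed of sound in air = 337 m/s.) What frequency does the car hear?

92 km/h = 25.56 m/s.
The car is behind, so the drone is moving away from it while the car is moving toward the drone.
Both move, so f' = f · (v + v_o)/(v + v_s).
f' = 218 × (337 + 25.56)/(337 + 6) = 218 × 362.56/343 ≈ 230 Hz.

230 Hz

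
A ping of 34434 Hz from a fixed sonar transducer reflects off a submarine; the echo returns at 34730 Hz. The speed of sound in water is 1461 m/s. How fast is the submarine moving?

6.3 m/s

Double Doppler shift off a moving reflector: f₂ = f₀ · (v + u)/(v − u) (u > 0 toward emitter).
Rearranging, u = v · (f₂ − f₀)/(f₂ + f₀) = 1461 × 296/69164 ≈ 6.3 m/s.
So the submarine is moving at 6.3 m/s toward the emitter.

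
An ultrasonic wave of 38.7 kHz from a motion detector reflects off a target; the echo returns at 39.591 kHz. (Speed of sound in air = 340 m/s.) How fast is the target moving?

3.9 m/s

Double Doppler shift off a moving reflector: f₂ = f₀ · (v + u)/(v − u) (u > 0 toward emitter).
Rearranging, u = v · (f₂ − f₀)/(f₂ + f₀) = 340 × 0.891/78.291 ≈ 3.9 m/s.
So the target is moving at 3.9 m/s toward the emitter.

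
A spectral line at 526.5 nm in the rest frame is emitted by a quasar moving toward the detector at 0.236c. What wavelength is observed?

413.9 nm

Relativistic Doppler for wavelength: λ' = λ₀ · √((1 − β)/(1 + β)).
λ' = 526.5 × √(0.7640/1.2360) = 526.5 × 0.78621 ≈ 413.9 nm.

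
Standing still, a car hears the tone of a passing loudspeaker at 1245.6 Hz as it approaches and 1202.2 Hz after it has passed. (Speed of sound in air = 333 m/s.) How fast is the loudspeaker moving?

f₁/f₂ = (v + v_s)/(v − v_s), so v_s = v · (f₁ − f₂)/(f₁ + f₂).
v_s = 333 × (1245.6 − 1202.2)/(1245.6 + 1202.2) = 333 × 43.4/2447.8 ≈ 5.9 m/s.

5.9 m/s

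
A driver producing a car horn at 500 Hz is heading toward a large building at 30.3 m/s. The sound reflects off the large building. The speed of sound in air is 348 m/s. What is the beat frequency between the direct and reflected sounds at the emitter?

The large building receives the sound from a moving source: f₁ = f₀ · v/(v − v_e) = 500 × 348/317.7 ≈ 547.7 Hz.
On the return leg the driver is a moving observer: f₂ = f₁ · (v + v_e)/v = 547.7 × 378.3/348 ≈ 595.4 Hz.
Equivalently f₂ = f₀ · (v + v_e)/(v − v_e).
Beat against the emitted tone: |f₂ − f₀| = 2v_e·f₀/(v − v_e) = 2 × 30.3 × 500/317.7 ≈ 95 Hz.

95 Hz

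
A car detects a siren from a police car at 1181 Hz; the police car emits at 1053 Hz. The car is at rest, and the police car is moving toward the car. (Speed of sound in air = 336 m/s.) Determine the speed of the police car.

f' = f · v/(v − v_s) ⇒ v_s = v · |1 − f/f'|.
v_s = 336 × |1 − 1053/1181| = 336 × 0.1084 ≈ 36 m/s.

36 m/s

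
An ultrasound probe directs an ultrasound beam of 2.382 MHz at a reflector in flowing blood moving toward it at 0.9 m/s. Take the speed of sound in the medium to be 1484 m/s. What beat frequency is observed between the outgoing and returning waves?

2891 Hz

The reflector in flowing blood first receives the wave as a moving observer: f₁ = f₀ · (v + u)/v = 2.382 × (1484 + 0.9)/1484 ≈ 2.38344 MHz.
The reflection then acts as a moving source: f₂ = f₁ · v/(v − u) ≈ 2.38489 MHz.
Beat frequency (with f₀ = 2382000 Hz): |f₂ − f₀| = 2u·f₀/(v − u) = 2 × 0.9 × 2382000/1483.1 ≈ 2891 Hz.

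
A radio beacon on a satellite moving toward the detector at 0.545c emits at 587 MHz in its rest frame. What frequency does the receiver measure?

1081.7 MHz

Relativistic Doppler for frequency: f' = f₀ · √((1 + β)/(1 − β)).
f' = 587 × √(1.5450/0.4550) = 587 × 1.84272 ≈ 1081.7 MHz.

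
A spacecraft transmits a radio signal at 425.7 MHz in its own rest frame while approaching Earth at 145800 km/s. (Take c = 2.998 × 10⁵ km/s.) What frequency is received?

β = v/c = 145800/299800 = 0.4863.
Relativistic Doppler for frequency: f' = f₀ · √((1 + β)/(1 − β)).
f' = 425.7 × √(1.4863/0.5137) = 425.7 × 1.70103 ≈ 724.1 MHz.

724.1 MHz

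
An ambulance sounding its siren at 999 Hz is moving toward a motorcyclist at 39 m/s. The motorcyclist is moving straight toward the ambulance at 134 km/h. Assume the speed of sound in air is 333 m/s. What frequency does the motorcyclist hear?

1258 Hz

134 km/h = 37.22 m/s.
General Doppler shift: f' = f · (v + v_o)/(v − v_s).
f' = 999 × (333 + 37.22)/(333 − 39) = 999 × 370.22/294 ≈ 1258 Hz.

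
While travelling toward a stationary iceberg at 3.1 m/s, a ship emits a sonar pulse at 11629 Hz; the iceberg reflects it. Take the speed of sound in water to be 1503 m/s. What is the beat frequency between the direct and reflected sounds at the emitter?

48.1 Hz

The iceberg receives the sound from a moving source: f₁ = f₀ · v/(v − v_e) = 11629 × 1503/1499.9 ≈ 11653.0 Hz.
On the return leg the ship is a moving observer: f₂ = f₁ · (v + v_e)/v = 11653.0 × 1506.1/1503 ≈ 11677.1 Hz.
Beat against the emitted tone: |f₂ − f₀| = 2v_e·f₀/(v − v_e) = 2 × 3.1 × 11629/1499.9 ≈ 48.1 Hz.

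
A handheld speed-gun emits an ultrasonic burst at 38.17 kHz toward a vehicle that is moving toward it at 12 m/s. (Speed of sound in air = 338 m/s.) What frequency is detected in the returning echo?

At the vehicle (a moving observer), f₁ = f₀ · (v + u)/v = 38.17 × 350/338 ≈ 39.5 kHz.
On reflection it acts as a source moving toward the stationary detector: f₂ = f₁ · v/(v − u) = 39.5 × 338/326 ≈ 41.0 kHz.
Equivalently f₂ = f₀ · (v + u)/(v − u).

41.0 kHz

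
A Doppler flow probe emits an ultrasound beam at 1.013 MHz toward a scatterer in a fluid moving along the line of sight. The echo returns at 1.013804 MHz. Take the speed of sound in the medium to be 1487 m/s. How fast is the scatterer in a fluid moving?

0.59 m/s

Double Doppler shift off a moving reflector: f₂ = f₀ · (v + u)/(v − u) (u > 0 toward emitter).
Rearranging, u = v · (f₂ − f₀)/(f₂ + f₀) = 1487 × 0.000804/2.026804 ≈ 0.59 m/s.
So the scatterer in a fluid is moving at 0.59 m/s toward the emitter.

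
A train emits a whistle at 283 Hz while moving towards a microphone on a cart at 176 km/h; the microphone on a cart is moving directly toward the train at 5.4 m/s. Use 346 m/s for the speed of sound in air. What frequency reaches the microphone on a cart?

335 Hz

176 km/h = 48.89 m/s.
General Doppler shift: f' = f · (v + v_o)/(v − v_s).
f' = 283 × (346 + 5.4)/(346 − 48.89) = 283 × 351.4/297.11 ≈ 335 Hz.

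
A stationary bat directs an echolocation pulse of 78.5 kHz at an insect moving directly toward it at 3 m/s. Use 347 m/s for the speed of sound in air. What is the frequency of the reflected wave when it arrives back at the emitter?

At the insect (a moving observer), f₁ = f₀ · (v + u)/v = 78.5 × 350/347 ≈ 79.2 kHz.
On reflection it acts as a source moving toward the stationary detector: f₂ = f₁ · v/(v − u) = 79.2 × 347/344 ≈ 79.9 kHz.

79.9 kHz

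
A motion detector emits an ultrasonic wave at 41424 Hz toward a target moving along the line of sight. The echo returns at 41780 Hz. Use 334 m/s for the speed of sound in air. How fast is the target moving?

Double Doppler shift off a moving reflector: f₂ = f₀ · (v + u)/(v − u) (u > 0 toward emitter).
Rearranging, u = v · (f₂ − f₀)/(f₂ + f₀) = 334 × 356/83204 ≈ 1.43 m/s.
So the target is moving at 1.43 m/s toward the emitter.

1.43 m/s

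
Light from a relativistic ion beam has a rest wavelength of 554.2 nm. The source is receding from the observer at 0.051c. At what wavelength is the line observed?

583.2 nm

Relativistic Doppler for wavelength: λ' = λ₀ · √((1 + β)/(1 − β)).
λ' = 554.2 × √(1.0510/0.9490) = 554.2 × 1.05237 ≈ 583.2 nm.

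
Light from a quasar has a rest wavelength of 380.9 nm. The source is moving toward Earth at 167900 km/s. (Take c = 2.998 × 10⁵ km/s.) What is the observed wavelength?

β = v/c = 167900/299800 = 0.5600.
Relativistic Doppler for wavelength: λ' = λ₀ · √((1 − β)/(1 + β)).
λ' = 380.9 × √(0.4400/1.5600) = 380.9 × 0.53105 ≈ 202.3 nm.

202.3 nm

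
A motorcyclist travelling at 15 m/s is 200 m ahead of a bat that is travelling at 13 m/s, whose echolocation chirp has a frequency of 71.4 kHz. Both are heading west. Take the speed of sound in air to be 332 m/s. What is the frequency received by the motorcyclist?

71.0 kHz

The motorcyclist is ahead, so the bat is moving toward it while the motorcyclist is moving away from the bat.
Both move, so f' = f · (v − v_o)/(v − v_s).
f' = 71.4 × (332 − 15)/(332 − 13) = 71.4 × 317/319 ≈ 71.0 kHz.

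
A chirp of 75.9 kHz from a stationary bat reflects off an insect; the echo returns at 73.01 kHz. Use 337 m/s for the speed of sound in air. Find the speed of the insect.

Double Doppler shift off a moving reflector: f₂ = f₀ · (v + u)/(v − u) (u > 0 toward emitter).
Rearranging, u = v · (f₂ − f₀)/(f₂ + f₀) = 337 × -2.89/148.91 ≈ -6.5 m/s.
So the insect is moving at 6.5 m/s away from the emitter.

6.5 m/s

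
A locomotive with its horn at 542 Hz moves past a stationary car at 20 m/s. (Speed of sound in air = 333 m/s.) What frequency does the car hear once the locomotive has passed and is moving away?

511 Hz

Receding: f₂ = f · v/(v + v_s) = 542 × 333/353 ≈ 511 Hz.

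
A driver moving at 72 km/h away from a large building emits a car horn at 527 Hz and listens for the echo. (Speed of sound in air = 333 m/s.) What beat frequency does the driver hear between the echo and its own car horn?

59.7 Hz

72 km/h = 20 m/s.
The large building receives the sound from a moving source: f₁ = f₀ · v/(v + v_e) = 527 × 333/353 ≈ 497.1 Hz.
On the return leg the driver is a moving observer: f₂ = f₁ · (v − v_e)/v = 497.1 × 313/333 ≈ 467.3 Hz.
Beat against the emitted tone: |f₂ − f₀| = 2v_e·f₀/(v + v_e) = 2 × 20 × 527/353 ≈ 59.7 Hz.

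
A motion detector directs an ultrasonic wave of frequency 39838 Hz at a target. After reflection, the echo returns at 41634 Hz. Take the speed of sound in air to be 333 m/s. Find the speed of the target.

7.3 m/s

Double Doppler shift off a moving reflector: f₂ = f₀ · (v + u)/(v − u) (u > 0 toward emitter).
Rearranging, u = v · (f₂ − f₀)/(f₂ + f₀) = 333 × 1796/81472 ≈ 7.3 m/s.
So the target is moving at 7.3 m/s toward the emitter.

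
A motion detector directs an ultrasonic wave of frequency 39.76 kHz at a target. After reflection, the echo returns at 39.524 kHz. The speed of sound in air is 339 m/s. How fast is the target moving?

Double Doppler shift off a moving reflector: f₂ = f₀ · (v + u)/(v − u) (u > 0 toward emitter).
Rearranging, u = v · (f₂ − f₀)/(f₂ + f₀) = 339 × -0.236/79.284 ≈ -1.01 m/s.
So the target is moving at 1.01 m/s away from the emitter.

1.01 m/s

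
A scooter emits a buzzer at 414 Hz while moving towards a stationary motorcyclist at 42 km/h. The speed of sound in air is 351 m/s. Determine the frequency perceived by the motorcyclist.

42 km/h = 11.67 m/s.
With the source moving toward a stationary observer, f' = f · v/(v − v_s).
f' = 414 × 351/(351 − 11.67) = 414 × 351/339.3 ≈ 428 Hz.

428 Hz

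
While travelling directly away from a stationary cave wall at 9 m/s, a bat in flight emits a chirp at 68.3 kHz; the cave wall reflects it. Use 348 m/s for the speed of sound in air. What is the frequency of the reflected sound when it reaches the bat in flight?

The cave wall receives the sound from a moving source: f₁ = f₀ · v/(v + v_e) = 68.3 × 348/357 ≈ 66.6 kHz.
On the return leg the bat in flight is a moving observer: f₂ = f₁ · (v − v_e)/v = 66.6 × 339/348 ≈ 64.9 kHz.
Equivalently f₂ = f₀ · (v − v_e)/(v + v_e).

64.9 kHz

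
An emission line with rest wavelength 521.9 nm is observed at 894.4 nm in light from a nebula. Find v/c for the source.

0.492c

λ'/λ₀ = 1.7137 > 1 (redshift), so the source is receding.
λ'/λ₀ = √((1 + β)/(1 − β)) for a receding source ⇒ β = (r² − 1)/(r² + 1) with r = λ'/λ₀.
β = (2.9369 − 1)/(2.9369 + 1) ≈ 0.492.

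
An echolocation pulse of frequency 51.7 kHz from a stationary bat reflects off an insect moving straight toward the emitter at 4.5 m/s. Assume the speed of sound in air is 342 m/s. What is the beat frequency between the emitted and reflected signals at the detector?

1379 Hz

At the insect (a moving observer), f₁ = f₀ · (v + u)/v = 51.7 × 346.5/342 ≈ 52.380 kHz.
On reflection it acts as a source moving toward the stationary detector: f₂ = f₁ · v/(v − u) = 52.380 × 342/337.5 ≈ 53.079 kHz.
Beat frequency (with f₀ = 51700 Hz): |f₂ − f₀| = 2u·f₀/(v − u) = 2 × 4.5 × 51700/337.5 ≈ 1379 Hz.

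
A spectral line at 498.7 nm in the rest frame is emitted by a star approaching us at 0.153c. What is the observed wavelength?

427.4 nm

Relativistic Doppler for wavelength: λ' = λ₀ · √((1 − β)/(1 + β)).
λ' = 498.7 × √(0.8470/1.1530) = 498.7 × 0.85709 ≈ 427.4 nm.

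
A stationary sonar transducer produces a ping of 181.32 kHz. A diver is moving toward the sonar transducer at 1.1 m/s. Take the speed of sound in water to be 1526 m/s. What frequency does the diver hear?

181.5 kHz

Moving observer, stationary source: f' = f · (v + v_o)/v.
f' = 181.32 × (1526 + 1.1)/1526 = 181.32 × 1527.1/1526 ≈ 181.5 kHz.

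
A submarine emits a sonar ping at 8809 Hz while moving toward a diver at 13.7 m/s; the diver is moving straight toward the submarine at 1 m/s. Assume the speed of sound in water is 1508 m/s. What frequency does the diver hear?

With source approaching and observer approaching, f' = f · (v + v_o)/(v − v_s).
f' = 8809 × (1508 + 1)/(1508 − 13.7) = 8809 × 1509/1494.3 ≈ 8896 Hz.

8896 Hz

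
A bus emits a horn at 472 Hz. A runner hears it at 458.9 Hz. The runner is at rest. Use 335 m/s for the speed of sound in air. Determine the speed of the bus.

9.6 m/s

f' < f, so the bus is receding.
f' = f · v/(v + v_s) ⇒ v_s = v · |1 − f/f'|.
v_s = 335 × |1 − 472/458.9| = 335 × 0.02855 ≈ 9.6 m/s.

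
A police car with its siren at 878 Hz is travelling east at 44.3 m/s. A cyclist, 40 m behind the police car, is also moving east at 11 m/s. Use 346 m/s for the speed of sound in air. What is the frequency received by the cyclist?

The cyclist is behind, so the police car is moving away from it while the cyclist is moving toward the police car.
With source receding and observer approaching, f' = f · (v + v_o)/(v + v_s).
f' = 878 × (346 + 11)/(346 + 44.3) = 878 × 357/390.3 ≈ 803 Hz.

803 Hz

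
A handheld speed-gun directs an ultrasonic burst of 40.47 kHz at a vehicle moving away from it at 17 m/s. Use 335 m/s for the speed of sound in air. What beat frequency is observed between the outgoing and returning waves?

3909 Hz

At the vehicle (a moving observer), f₁ = f₀ · (v − u)/v = 40.47 × 318/335 ≈ 38.42 kHz.
On reflection it acts as a source moving away from the stationary detector: f₂ = f₁ · v/(v + u) = 38.42 × 335/352 ≈ 36.56 kHz.
Beat frequency (with f₀ = 40470 Hz): |f₂ − f₀| = 2u·f₀/(v + u) = 2 × 17 × 40470/352 ≈ 3909 Hz.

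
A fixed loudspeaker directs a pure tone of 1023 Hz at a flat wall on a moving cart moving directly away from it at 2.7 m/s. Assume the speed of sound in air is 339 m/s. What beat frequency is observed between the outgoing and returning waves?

16.2 Hz

At the flat wall on a moving cart (a moving observer), f₁ = f₀ · (v − u)/v = 1023 × 336.3/339 ≈ 1014.85 Hz.
The reflection then acts as a moving source: f₂ = f₁ · v/(v + u) ≈ 1006.83 Hz.
Equivalently f₂ = f₀ · (v − u)/(v + u).
Beat frequency: |f₂ − f₀| = 2u·f₀/(v + u) = 2 × 2.7 × 1023/341.7 ≈ 16.2 Hz.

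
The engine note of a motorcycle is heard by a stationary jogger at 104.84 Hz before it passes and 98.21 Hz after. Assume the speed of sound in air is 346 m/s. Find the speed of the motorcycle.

f₁/f₂ = (v + v_s)/(v − v_s), so v_s = v · (f₁ − f₂)/(f₁ + f₂).
v_s = 346 × (104.84 − 98.21)/(104.84 + 98.21) = 346 × 6.63/203.05 ≈ 11.3 m/s.

11.3 m/s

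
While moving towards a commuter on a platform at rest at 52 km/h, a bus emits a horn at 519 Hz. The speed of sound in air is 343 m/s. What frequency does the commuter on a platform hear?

52 km/h = 14.44 m/s.
Only the source moves, toward the listener, so f' = f · v/(v − v_s).
f' = 519 × 343/(343 − 14.44) = 519 × 343/328.6 ≈ 542 Hz.

542 Hz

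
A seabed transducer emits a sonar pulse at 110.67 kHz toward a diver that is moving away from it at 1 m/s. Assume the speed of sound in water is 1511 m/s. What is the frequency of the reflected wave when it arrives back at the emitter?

110.5 kHz

At the diver (a moving observer), f₁ = f₀ · (v − u)/v = 110.67 × 1510/1511 ≈ 110.6 kHz.
The reflection then acts as a moving source: f₂ = f₁ · v/(v + u) ≈ 110.5 kHz.
Equivalently f₂ = f₀ · (v − u)/(v + u).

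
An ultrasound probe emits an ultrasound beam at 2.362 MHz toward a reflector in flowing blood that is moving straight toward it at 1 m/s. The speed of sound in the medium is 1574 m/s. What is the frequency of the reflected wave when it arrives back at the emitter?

At the reflector in flowing blood (a moving observer), f₁ = f₀ · (v + u)/v = 2.362 × 1575/1574 ≈ 2.364 MHz.
On reflection it acts as a source moving toward the stationary detector: f₂ = f₁ · v/(v − u) = 2.364 × 1574/1573 ≈ 2.365 MHz.

2.365 MHz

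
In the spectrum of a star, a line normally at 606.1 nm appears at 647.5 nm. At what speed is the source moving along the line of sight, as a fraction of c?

λ'/λ₀ = 1.0683 > 1 (redshift), so the source is receding.
λ'/λ₀ = √((1 + β)/(1 − β)) for a receding source ⇒ β = (r² − 1)/(r² + 1) with r = λ'/λ₀.
β = (1.1413 − 1)/(1.1413 + 1) ≈ 0.066.

0.066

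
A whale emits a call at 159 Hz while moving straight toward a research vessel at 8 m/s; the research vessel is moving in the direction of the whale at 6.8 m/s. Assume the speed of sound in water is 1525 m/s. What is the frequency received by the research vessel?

General Doppler shift: f' = f · (v + v_o)/(v − v_s).
f' = 159 × (1525 + 6.8)/(1525 − 8) = 159 × 1531.8/1517 ≈ 161 Hz.

161 Hz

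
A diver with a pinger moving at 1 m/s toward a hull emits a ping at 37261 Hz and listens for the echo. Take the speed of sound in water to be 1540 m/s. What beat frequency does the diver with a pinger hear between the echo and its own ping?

The hull receives the sound from a moving source: f₁ = f₀ · v/(v − v_e) = 37261 × 1540/1539 ≈ 37285.2 Hz.
On the return leg the diver with a pinger is a moving observer: f₂ = f₁ · (v + v_e)/v = 37285.2 × 1541/1540 ≈ 37309.4 Hz.
Equivalently f₂ = f₀ · (v + v_e)/(v − v_e).
Beat against the emitted tone: |f₂ − f₀| = 2v_e·f₀/(v − v_e) = 2 × 1 × 37261/1539 ≈ 48.4 Hz.

48.4 Hz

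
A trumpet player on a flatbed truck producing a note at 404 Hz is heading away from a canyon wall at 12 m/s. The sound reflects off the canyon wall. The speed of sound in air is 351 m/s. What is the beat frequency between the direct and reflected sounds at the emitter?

26.7 Hz

The canyon wall receives the sound from a moving source: f₁ = f₀ · v/(v + v_e) = 404 × 351/363 ≈ 390.6 Hz.
On the return leg the trumpet player on a flatbed truck is a moving observer: f₂ = f₁ · (v − v_e)/v = 390.6 × 339/351 ≈ 377.3 Hz.
Equivalently f₂ = f₀ · (v − v_e)/(v + v_e).
Beat against the emitted tone: |f₂ − f₀| = 2v_e·f₀/(v + v_e) = 2 × 12 × 404/363 ≈ 26.7 Hz.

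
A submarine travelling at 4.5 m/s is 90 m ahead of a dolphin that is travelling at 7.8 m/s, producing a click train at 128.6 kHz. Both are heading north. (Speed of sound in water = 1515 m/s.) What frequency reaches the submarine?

128.9 kHz

The submarine is ahead, so the dolphin is moving toward it while the submarine is moving away from the dolphin.
Both move, so f' = f · (v − v_o)/(v − v_s).
f' = 128.6 × (1515 − 4.5)/(1515 − 7.8) = 128.6 × 1510.5/1507.2 ≈ 128.9 kHz.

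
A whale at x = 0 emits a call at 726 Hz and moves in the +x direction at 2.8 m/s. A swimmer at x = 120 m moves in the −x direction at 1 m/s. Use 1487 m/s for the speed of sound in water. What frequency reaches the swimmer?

The observer lies on the +x side, so the source is heading toward the observer and the observer is heading toward the source.
General Doppler shift: f' = f · (v + v_o)/(v − v_s).
f' = 726 × (1487 + 1)/(1487 − 2.8) = 726 × 1488/1484.2 ≈ 728 Hz.

728 Hz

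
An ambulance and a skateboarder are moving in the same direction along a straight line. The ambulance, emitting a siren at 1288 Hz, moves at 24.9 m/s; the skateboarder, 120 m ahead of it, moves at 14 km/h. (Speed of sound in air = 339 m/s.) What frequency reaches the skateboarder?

14 km/h = 3.889 m/s.
The skateboarder is ahead, so the ambulance is moving toward it while the skateboarder is moving away from the ambulance.
With source approaching and observer receding, f' = f · (v − v_o)/(v − v_s).
f' = 1288 × (339 − 3.889)/(339 − 24.9) = 1288 × 335.11/314.1 ≈ 1374 Hz.

1374 Hz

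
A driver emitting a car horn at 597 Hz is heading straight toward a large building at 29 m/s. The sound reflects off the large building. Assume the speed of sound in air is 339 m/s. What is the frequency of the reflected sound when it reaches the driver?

The large building receives the sound from a moving source: f₁ = f₀ · v/(v − v_e) = 597 × 339/310 ≈ 653 Hz.
On the return leg the driver is a moving observer: f₂ = f₁ · (v + v_e)/v = 653 × 368/339 ≈ 709 Hz.
Equivalently f₂ = f₀ · (v + v_e)/(v − v_e).

709 Hz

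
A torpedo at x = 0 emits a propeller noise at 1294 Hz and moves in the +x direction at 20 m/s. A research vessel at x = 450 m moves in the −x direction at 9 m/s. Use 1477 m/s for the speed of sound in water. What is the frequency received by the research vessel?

The observer lies on the +x side, so the source is heading toward the observer and the observer is heading toward the source.
General Doppler shift: f' = f · (v + v_o)/(v − v_s).
f' = 1294 × (1477 + 9)/(1477 − 20) = 1294 × 1486/1457 ≈ 1320 Hz.

1320 Hz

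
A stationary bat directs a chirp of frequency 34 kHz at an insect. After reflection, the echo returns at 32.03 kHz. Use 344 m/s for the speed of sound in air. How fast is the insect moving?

Double Doppler shift off a moving reflector: f₂ = f₀ · (v + u)/(v − u) (u > 0 toward emitter).
Rearranging, u = v · (f₂ − f₀)/(f₂ + f₀) = 344 × -1.97/66.03 ≈ -10.3 m/s.
So the insect is moving at 10.3 m/s away from the emitter.

10.3 m/s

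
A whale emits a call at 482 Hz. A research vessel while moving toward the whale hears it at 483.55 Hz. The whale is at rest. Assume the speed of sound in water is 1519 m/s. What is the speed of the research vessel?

f' = f · (v + v_o)/v ⇒ v_o = v · |f'/f − 1|.
v_o = 1519 × |483.55/482 − 1| = 1519 × 0.003216 ≈ 4.9 m/s.

4.9 m/s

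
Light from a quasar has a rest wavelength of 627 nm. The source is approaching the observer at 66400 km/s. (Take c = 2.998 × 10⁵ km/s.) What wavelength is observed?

500.6 nm

β = v/c = 66400/299800 = 0.2215.
Relativistic Doppler for wavelength: λ' = λ₀ · √((1 − β)/(1 + β)).
λ' = 627 × √(0.7785/1.2215) = 627 × 0.79835 ≈ 500.6 nm.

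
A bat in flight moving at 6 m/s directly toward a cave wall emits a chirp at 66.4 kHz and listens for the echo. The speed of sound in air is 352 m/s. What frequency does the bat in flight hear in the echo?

The cave wall receives the sound from a moving source: f₁ = f₀ · v/(v − v_e) = 66.4 × 352/346 ≈ 67.6 kHz.
On the return leg the bat in flight is a moving observer: f₂ = f₁ · (v + v_e)/v = 67.6 × 358/352 ≈ 68.7 kHz.

68.7 kHz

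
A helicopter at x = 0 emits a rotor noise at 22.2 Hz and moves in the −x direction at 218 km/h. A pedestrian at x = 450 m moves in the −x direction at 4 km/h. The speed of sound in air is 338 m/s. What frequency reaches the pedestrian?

18.9 Hz

218 km/h = 60.56 m/s; 4 km/h = 1.111 m/s.
The observer lies on the +x side, so the source is heading away from the observer and the observer is heading toward the source.
General Doppler shift: f' = f · (v + v_o)/(v + v_s).
f' = 22.2 × (338 + 1.111)/(338 + 60.56) = 22.2 × 339.11/398.56 ≈ 18.9 Hz.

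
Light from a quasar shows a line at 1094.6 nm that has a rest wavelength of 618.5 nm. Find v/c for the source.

0.516

λ'/λ₀ = 1.7698 > 1 (redshift), so the source is receding.
λ'/λ₀ = √((1 + β)/(1 − β)) for a receding source ⇒ β = (r² − 1)/(r² + 1) with r = λ'/λ₀.
β = (3.1321 − 1)/(3.1321 + 1) ≈ 0.516.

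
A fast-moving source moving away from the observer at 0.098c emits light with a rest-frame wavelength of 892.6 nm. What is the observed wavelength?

984.8 nm

Relativistic Doppler for wavelength: λ' = λ₀ · √((1 + β)/(1 − β)).
λ' = 892.6 × √(1.0980/0.9020) = 892.6 × 1.10331 ≈ 984.8 nm.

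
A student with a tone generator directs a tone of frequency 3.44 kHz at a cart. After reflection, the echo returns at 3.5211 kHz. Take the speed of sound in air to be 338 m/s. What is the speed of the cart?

Double Doppler shift off a moving reflector: f₂ = f₀ · (v + u)/(v − u) (u > 0 toward emitter).
Rearranging, u = v · (f₂ − f₀)/(f₂ + f₀) = 338 × 0.0811/6.9611 ≈ 3.9 m/s.
So the cart is moving at 3.9 m/s toward the emitter.

3.9 m/s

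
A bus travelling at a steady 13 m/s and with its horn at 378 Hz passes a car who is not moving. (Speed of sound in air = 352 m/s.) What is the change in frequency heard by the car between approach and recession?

Approaching: f₁ = f · v/(v − v_s) = 378 × 352/339 ≈ 392.5 Hz.
Receding: f₂ = f · v/(v + v_s) = 378 × 352/365 ≈ 364.5 Hz.
Drop: f₁ − f₂ = 2f·v·v_s/(v² − v_s²) = 2 × 378 × 352 × 13/(352² − 13²) ≈ 28.0 Hz.

28.0 Hz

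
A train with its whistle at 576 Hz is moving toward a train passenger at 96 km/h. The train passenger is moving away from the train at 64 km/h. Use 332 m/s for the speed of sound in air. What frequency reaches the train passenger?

96 km/h = 26.67 m/s; 64 km/h = 17.78 m/s.
With source approaching and observer receding, f' = f · (v − v_o)/(v − v_s).
f' = 576 × (332 − 17.78)/(332 − 26.67) = 576 × 314.22/305.33 ≈ 593 Hz.

593 Hz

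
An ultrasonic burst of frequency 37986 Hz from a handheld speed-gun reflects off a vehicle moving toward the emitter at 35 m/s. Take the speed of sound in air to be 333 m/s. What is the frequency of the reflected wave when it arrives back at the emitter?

46909 Hz

The vehicle first receives the wave as a moving observer: f₁ = f₀ · (v + u)/v = 37986 × (333 + 35)/333 ≈ 41979 Hz.
On reflection it acts as a source moving toward the stationary detector: f₂ = f₁ · v/(v − u) = 41979 × 333/298 ≈ 46909 Hz.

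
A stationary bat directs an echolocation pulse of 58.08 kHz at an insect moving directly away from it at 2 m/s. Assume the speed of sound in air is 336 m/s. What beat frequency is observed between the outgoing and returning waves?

687 Hz

At the insect (a moving observer), f₁ = f₀ · (v − u)/v = 58.08 × 334/336 ≈ 57.734 kHz.
On reflection it acts as a source moving away from the stationary detector: f₂ = f₁ · v/(v + u) = 57.734 × 336/338 ≈ 57.393 kHz.
Equivalently f₂ = f₀ · (v − u)/(v + u).
Beat frequency (with f₀ = 58080 Hz): |f₂ − f₀| = 2u·f₀/(v + u) = 2 × 2 × 58080/338 ≈ 687 Hz.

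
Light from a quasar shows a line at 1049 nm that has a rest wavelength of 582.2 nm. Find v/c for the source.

0.529c

λ'/λ₀ = 1.8018 > 1 (redshift), so the source is receding.
λ'/λ₀ = √((1 + β)/(1 − β)) for a receding source ⇒ β = (r² − 1)/(r² + 1) with r = λ'/λ₀.
β = (3.2464 − 1)/(3.2464 + 1) ≈ 0.529.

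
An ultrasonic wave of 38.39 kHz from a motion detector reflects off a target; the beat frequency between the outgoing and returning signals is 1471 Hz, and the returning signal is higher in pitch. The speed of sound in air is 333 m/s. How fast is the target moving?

Double Doppler shift off a moving reflector: f₂ = f₀ · (v + u)/(v − u) (u > 0 toward emitter).
Returning signal is higher, so f₂ = f₀ + Δf = 38390 + 1471 = 39861 Hz.
Rearranging, u = v · (f₂ − f₀)/(f₂ + f₀) = 333 × 1471/78251 ≈ 6.3 m/s.
So the target is moving at 6.3 m/s toward the emitter.

6.3 m/s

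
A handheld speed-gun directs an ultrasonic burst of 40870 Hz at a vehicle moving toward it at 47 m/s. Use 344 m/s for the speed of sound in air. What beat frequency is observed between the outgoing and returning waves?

At the vehicle (a moving observer), f₁ = f₀ · (v + u)/v = 40870 × 391/344 ≈ 46454 Hz.
On reflection it acts as a source moving toward the stationary detector: f₂ = f₁ · v/(v − u) = 46454 × 344/297 ≈ 53805 Hz.
Beat frequency: |f₂ − f₀| = 2u·f₀/(v − u) = 2 × 47 × 40870/297 ≈ 12935 Hz.

12935 Hz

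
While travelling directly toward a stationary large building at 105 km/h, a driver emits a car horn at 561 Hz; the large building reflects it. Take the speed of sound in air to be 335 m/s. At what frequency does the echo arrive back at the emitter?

105 km/h = 29.17 m/s.
The large building receives the sound from a moving source: f₁ = f₀ · v/(v − v_e) = 561 × 335/305.83 ≈ 615 Hz.
On the return leg the driver is a moving observer: f₂ = f₁ · (v + v_e)/v = 615 × 364.17/335 ≈ 668 Hz.
Equivalently f₂ = f₀ · (v + v_e)/(v − v_e).

668 Hz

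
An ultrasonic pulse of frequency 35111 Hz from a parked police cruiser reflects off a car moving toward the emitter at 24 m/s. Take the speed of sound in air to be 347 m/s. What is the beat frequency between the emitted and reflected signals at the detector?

5218 Hz

The car first receives the wave as a moving observer: f₁ = f₀ · (v + u)/v = 35111 × (347 + 24)/347 ≈ 37539 Hz.
The reflection then acts as a moving source: f₂ = f₁ · v/(v − u) ≈ 40329 Hz.
Beat frequency: |f₂ − f₀| = 2u·f₀/(v − u) = 2 × 24 × 35111/323 ≈ 5218 Hz.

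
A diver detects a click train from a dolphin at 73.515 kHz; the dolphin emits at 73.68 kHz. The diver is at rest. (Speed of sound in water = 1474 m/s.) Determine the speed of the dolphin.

f' < f, so the dolphin is receding.
f' = f · v/(v + v_s) ⇒ v_s = v · |1 − f/f'|.
v_s = 1474 × |1 − 73.68/73.515| = 1474 × 0.002244 ≈ 3.3 m/s.

3.3 m/s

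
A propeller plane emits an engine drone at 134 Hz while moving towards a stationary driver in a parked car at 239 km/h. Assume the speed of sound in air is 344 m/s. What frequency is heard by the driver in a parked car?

239 km/h = 66.39 m/s.
Only the source moves, toward the listener, so f' = f · v/(v − v_s).
f' = 134 × 344/(344 − 66.39) = 134 × 344/277.6 ≈ 166 Hz.

166 Hz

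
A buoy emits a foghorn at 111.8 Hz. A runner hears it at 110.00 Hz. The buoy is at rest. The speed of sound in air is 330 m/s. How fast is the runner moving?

5.3 m/s

f' < f, so the runner is receding.
f' = f · (v − v_o)/v ⇒ v_o = v · |f'/f − 1|.
v_o = 330 × |110.00/111.8 − 1| = 330 × 0.0161 ≈ 5.3 m/s.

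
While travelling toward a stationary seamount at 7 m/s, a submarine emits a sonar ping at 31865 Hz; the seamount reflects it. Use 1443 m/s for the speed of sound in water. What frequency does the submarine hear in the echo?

The seamount receives the sound from a moving source: f₁ = f₀ · v/(v − v_e) = 31865 × 1443/1436 ≈ 32020 Hz.
On the return leg the submarine is a moving observer: f₂ = f₁ · (v + v_e)/v = 32020 × 1450/1443 ≈ 32176 Hz.
Equivalently f₂ = f₀ · (v + v_e)/(v − v_e).

32176 Hz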